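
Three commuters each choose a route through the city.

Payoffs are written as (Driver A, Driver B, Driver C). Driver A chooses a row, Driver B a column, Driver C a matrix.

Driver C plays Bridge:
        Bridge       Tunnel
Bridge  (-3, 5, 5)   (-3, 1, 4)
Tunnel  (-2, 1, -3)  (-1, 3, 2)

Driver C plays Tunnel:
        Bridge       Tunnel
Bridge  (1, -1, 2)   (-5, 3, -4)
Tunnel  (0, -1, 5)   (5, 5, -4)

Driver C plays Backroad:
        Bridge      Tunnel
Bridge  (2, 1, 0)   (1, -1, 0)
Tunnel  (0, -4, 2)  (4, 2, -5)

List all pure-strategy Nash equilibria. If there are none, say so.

Pure NE: (Tunnel, Tunnel, Bridge)

Driver A against (Bridge, Bridge): payoffs -3, -2 → best response Tunnel.
Driver A against (Bridge, Tunnel): payoffs 1, 0 → best response Bridge.
Driver A against (Bridge, Backroad): payoffs 2, 0 → best response Bridge.
Driver A against (Tunnel, Bridge): payoffs -3, -1 → best response Tunnel.
Driver A against (Tunnel, Tunnel): payoffs -5, 5 → best response Tunnel.
Driver A against (Tunnel, Backroad): payoffs 1, 4 → best response Tunnel.
Driver B against (Bridge, Bridge): payoffs 5, 1 → best response Bridge.
Driver B against (Bridge, Tunnel): payoffs -1, 3 → best response Tunnel.
Driver B against (Bridge, Backroad): payoffs 1, -1 → best response Bridge.
Driver B against (Tunnel, Bridge): payoffs 1, 3 → best response Tunnel.
Driver B against (Tunnel, Tunnel): payoffs -1, 5 → best response Tunnel.
Driver B against (Tunnel, Backroad): payoffs -4, 2 → best response Tunnel.
Driver C against (Bridge, Bridge): payoffs 5, 2, 0 → best response Bridge.
Driver C against (Bridge, Tunnel): payoffs 4, -4, 0 → best response Bridge.
Driver C against (Tunnel, Bridge): payoffs -3, 5, 2 → best response Tunnel.
Driver C against (Tunnel, Tunnel): payoffs 2, -4, -5 → best response Bridge.
Mutual best responses: (Tunnel, Tunnel, Bridge).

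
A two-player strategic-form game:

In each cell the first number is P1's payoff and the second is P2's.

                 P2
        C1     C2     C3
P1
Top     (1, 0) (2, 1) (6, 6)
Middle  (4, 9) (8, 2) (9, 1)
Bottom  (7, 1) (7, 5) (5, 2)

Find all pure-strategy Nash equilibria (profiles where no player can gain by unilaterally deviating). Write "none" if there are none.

none

P1 against C1: payoffs 1, 4, 7 → best response Bottom.
P1 against C2: payoffs 2, 8, 7 → best response Middle.
P1 against C3: payoffs 6, 9, 5 → best response Middle.
P2 against Top: payoffs 0, 1, 6 → best response C3.
P2 against Middle: payoffs 9, 2, 1 → best response C1.
P2 against Bottom: payoffs 1, 5, 2 → best response C2.
No profile is a mutual best response for all players.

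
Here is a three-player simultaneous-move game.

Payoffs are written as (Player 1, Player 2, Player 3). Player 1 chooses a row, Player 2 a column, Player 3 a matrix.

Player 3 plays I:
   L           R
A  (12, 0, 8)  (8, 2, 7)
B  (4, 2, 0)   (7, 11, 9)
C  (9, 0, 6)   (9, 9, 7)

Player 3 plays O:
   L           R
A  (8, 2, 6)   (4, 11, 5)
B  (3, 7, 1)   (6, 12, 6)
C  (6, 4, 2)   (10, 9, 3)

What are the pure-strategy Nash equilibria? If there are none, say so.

For each player, find the best response to each opponent profile; mutual best responses are the pure NE.
Player 1 against (L, I): payoffs 12, 4, 9 → best response A.
Player 1 against (L, O): payoffs 8, 3, 6 → best response A.
Player 1 against (R, I): payoffs 8, 7, 9 → best response C.
Player 1 against (R, O): payoffs 4, 6, 10 → best response C.
Player 2 against (A, I): payoffs 0, 2 → best response R.
Player 2 against (A, O): payoffs 2, 11 → best response R.
Player 2 against (B, I): payoffs 2, 11 → best response R.
Player 2 against (B, O): payoffs 7, 12 → best response R.
Player 2 against (C, I): payoffs 0, 9 → best response R.
Player 2 against (C, O): payoffs 4, 9 → best response R.
Player 3 against (A, L): payoffs 8, 6 → best response I.
Player 3 against (A, R): payoffs 7, 5 → best response I.
Player 3 against (B, L): payoffs 0, 1 → best response O.
Player 3 against (B, R): payoffs 9, 6 → best response I.
Player 3 against (C, L): payoffs 6, 2 → best response I.
Player 3 against (C, R): payoffs 7, 3 → best response I.
Mutual best responses: (C, R, I).

The unique pure-strategy Nash equilibrium is (C, R, I).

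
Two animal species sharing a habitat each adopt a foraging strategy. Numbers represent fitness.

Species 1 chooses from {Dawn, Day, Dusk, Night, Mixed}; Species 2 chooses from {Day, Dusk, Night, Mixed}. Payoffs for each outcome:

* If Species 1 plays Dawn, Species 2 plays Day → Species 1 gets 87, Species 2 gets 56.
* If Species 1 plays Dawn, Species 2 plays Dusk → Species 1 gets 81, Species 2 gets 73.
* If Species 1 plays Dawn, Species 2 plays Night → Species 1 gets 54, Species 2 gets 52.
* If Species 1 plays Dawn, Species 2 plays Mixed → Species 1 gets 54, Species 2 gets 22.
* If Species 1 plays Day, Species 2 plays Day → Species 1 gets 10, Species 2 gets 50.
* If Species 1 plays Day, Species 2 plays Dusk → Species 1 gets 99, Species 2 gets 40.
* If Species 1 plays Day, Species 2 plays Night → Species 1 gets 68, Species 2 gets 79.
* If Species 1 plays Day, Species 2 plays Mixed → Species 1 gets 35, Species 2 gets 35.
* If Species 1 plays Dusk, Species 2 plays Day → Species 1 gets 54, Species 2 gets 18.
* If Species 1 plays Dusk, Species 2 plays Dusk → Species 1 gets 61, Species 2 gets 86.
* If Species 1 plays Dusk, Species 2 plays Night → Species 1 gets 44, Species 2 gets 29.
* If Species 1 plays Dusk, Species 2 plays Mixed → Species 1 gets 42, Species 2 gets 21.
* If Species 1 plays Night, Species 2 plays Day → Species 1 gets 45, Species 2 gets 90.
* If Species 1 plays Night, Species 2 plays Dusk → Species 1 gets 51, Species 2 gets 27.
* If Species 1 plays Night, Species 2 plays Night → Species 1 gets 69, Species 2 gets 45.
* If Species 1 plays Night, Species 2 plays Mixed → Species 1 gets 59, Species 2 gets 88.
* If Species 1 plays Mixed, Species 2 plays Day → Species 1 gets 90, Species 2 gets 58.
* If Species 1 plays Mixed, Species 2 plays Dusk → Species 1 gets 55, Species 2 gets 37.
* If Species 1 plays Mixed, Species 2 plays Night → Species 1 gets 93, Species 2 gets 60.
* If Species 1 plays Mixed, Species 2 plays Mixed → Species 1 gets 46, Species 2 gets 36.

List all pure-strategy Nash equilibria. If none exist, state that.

Species 1 against Day: payoffs 87, 10, 54, 45, 90 → best response Mixed.
Species 1 against Dusk: payoffs 81, 99, 61, 51, 55 → best response Day.
Species 1 against Night: payoffs 54, 68, 44, 69, 93 → best response Mixed.
Species 1 against Mixed: payoffs 54, 35, 42, 59, 46 → best response Night.
Species 2 against Dawn: payoffs 56, 73, 52, 22 → best response Dusk.
Species 2 against Day: payoffs 50, 40, 79, 35 → best response Night.
Species 2 against Dusk: payoffs 18, 86, 29, 21 → best response Dusk.
Species 2 against Night: payoffs 90, 27, 45, 88 → best response Day.
Species 2 against Mixed: payoffs 58, 37, 60, 36 → best response Night.
Mutual best responses: (Mixed, Night).

The unique pure-strategy Nash equilibrium is (Mixed, Night).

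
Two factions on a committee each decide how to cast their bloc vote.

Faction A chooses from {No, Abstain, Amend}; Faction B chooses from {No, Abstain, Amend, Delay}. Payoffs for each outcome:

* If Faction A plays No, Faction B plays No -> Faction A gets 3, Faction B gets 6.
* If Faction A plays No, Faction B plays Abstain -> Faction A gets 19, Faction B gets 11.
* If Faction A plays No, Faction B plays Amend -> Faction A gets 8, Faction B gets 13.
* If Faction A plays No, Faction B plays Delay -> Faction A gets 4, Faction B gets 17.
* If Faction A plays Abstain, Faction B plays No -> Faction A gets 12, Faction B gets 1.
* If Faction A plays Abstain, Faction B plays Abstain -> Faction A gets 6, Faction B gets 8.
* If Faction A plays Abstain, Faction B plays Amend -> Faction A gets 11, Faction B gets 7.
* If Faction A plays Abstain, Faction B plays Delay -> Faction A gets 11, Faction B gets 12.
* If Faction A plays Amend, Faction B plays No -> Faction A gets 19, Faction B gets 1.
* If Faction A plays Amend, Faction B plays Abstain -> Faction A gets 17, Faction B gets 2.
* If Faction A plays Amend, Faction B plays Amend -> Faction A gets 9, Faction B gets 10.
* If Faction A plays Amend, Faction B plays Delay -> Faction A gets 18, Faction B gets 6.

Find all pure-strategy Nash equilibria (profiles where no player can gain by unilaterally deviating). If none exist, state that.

Mark each player's best response to every combination of opponents' strategies; a profile where every player is best-responding is a pure Nash equilibrium.
Faction A against No: payoffs 3, 12, 19 → best response Amend.
Faction A against Abstain: payoffs 19, 6, 17 → best response No.
Faction A against Amend: payoffs 8, 11, 9 → best response Abstain.
Faction A against Delay: payoffs 4, 11, 18 → best response Amend.
Faction B against No: payoffs 6, 11, 13, 17 → best response Delay.
Faction B against Abstain: payoffs 1, 8, 7, 12 → best response Delay.
Faction B against Amend: payoffs 1, 2, 10, 6 → best response Amend.
No profile is a mutual best response for all players.

There is no pure-strategy Nash equilibrium.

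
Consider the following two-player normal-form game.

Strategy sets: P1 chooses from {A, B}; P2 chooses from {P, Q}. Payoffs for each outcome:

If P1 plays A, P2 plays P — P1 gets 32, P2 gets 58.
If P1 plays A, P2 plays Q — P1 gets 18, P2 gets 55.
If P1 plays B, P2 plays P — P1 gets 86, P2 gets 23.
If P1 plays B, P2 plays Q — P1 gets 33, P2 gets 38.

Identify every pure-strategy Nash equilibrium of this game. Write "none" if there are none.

P1 against P: payoffs 32, 86 → best response B.
P1 against Q: payoffs 18, 33 → best response B.
P2 against A: payoffs 58, 55 → best response P.
P2 against B: payoffs 23, 38 → best response Q.
Mutual best responses: (B, Q).

Pure NE: (B, Q)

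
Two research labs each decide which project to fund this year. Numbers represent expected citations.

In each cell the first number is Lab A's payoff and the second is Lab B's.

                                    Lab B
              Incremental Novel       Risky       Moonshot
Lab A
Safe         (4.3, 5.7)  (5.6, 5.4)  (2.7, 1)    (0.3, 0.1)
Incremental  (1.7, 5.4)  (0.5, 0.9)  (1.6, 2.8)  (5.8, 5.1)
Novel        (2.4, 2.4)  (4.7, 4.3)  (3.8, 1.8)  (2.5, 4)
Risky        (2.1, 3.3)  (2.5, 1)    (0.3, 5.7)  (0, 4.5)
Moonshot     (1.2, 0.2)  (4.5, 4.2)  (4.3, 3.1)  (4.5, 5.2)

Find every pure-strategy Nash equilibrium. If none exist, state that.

Lab A against Incremental: payoffs 4.3, 1.7, 2.4, 2.1, 1.2 → best response Safe.
Lab A against Novel: payoffs 5.6, 0.5, 4.7, 2.5, 4.5 → best response Safe.
Lab A against Risky: payoffs 2.7, 1.6, 3.8, 0.3, 4.3 → best response Moonshot.
Lab A against Moonshot: payoffs 0.3, 5.8, 2.5, 0, 4.5 → best response Incremental.
Lab B against Safe: payoffs 5.7, 5.4, 1, 0.1 → best response Incremental.
Lab B against Incremental: payoffs 5.4, 0.9, 2.8, 5.1 → best response Incremental.
Lab B against Novel: payoffs 2.4, 4.3, 1.8, 4 → best response Novel.
Lab B against Risky: payoffs 3.3, 1, 5.7, 4.5 → best response Risky.
Lab B against Moonshot: payoffs 0.2, 4.2, 3.1, 5.2 → best response Moonshot.
Mutual best responses: (Safe, Incremental).

(Safe, Incremental)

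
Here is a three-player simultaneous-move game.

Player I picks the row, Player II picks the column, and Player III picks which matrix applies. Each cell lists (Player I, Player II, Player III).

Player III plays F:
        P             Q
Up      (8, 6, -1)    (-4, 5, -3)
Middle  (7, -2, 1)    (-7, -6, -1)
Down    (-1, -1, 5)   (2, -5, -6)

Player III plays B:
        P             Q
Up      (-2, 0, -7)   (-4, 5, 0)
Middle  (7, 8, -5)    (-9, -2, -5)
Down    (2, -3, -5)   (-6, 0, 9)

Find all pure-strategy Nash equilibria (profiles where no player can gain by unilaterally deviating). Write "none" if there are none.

Player I against (P, F): payoffs 8, 7, -1 → best response Up.
Player I against (P, B): payoffs -2, 7, 2 → best response Middle.
Player I against (Q, F): payoffs -4, -7, 2 → best response Down.
Player I against (Q, B): payoffs -4, -9, -6 → best response Up.
Player II against (Up, F): payoffs 6, 5 → best response P.
Player II against (Up, B): payoffs 0, 5 → best response Q.
Player II against (Middle, F): payoffs -2, -6 → best response P.
Player II against (Middle, B): payoffs 8, -2 → best response P.
Player II against (Down, F): payoffs -1, -5 → best response P.
Player II against (Down, B): payoffs -3, 0 → best response Q.
Player III against (Up, P): payoffs -1, -7 → best response F.
Player III against (Up, Q): payoffs -3, 0 → best response B.
Player III against (Middle, P): payoffs 1, -5 → best response F.
Player III against (Middle, Q): payoffs -1, -5 → best response F.
Player III against (Down, P): payoffs 5, -5 → best response F.
Player III against (Down, Q): payoffs -6, 9 → best response B.
Mutual best responses: (Up, P, F); (Up, Q, B).

Pure-strategy Nash equilibria: (Up, P, F); (Up, Q, B)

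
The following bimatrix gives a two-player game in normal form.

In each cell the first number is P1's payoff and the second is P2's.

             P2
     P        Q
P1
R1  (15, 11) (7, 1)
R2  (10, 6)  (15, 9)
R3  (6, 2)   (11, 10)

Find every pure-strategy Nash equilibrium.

Pure-strategy Nash equilibria: (R1, P), (R2, Q)

Mark each player's best response to every combination of opponents' strategies; a profile where every player is best-responding is a pure Nash equilibrium.
P1 against P: payoffs 15, 10, 6 → best response R1.
P1 against Q: payoffs 7, 15, 11 → best response R2.
P2 against R1: payoffs 11, 1 → best response P.
P2 against R2: payoffs 6, 9 → best response Q.
P2 against R3: payoffs 2, 10 → best response Q.
Mutual best responses: (R1, P); (R2, Q).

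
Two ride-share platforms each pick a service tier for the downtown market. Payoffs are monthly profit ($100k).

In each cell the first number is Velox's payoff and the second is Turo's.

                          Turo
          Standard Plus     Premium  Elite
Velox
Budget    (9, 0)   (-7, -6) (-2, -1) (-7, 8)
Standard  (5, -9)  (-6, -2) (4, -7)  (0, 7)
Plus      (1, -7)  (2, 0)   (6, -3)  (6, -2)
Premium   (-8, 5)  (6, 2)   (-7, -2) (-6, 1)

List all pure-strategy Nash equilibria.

Velox against Standard: payoffs 9, 5, 1, -8 → best response Budget.
Velox against Plus: payoffs -7, -6, 2, 6 → best response Premium.
Velox against Premium: payoffs -2, 4, 6, -7 → best response Plus.
Velox against Elite: payoffs -7, 0, 6, -6 → best response Plus.
Turo against Budget: payoffs 0, -6, -1, 8 → best response Elite.
Turo against Standard: payoffs -9, -2, -7, 7 → best response Elite.
Turo against Plus: payoffs -7, 0, -3, -2 → best response Plus.
Turo against Premium: payoffs 5, 2, -2, 1 → best response Standard.
No profile is a mutual best response for all players.

No pure-strategy Nash equilibrium.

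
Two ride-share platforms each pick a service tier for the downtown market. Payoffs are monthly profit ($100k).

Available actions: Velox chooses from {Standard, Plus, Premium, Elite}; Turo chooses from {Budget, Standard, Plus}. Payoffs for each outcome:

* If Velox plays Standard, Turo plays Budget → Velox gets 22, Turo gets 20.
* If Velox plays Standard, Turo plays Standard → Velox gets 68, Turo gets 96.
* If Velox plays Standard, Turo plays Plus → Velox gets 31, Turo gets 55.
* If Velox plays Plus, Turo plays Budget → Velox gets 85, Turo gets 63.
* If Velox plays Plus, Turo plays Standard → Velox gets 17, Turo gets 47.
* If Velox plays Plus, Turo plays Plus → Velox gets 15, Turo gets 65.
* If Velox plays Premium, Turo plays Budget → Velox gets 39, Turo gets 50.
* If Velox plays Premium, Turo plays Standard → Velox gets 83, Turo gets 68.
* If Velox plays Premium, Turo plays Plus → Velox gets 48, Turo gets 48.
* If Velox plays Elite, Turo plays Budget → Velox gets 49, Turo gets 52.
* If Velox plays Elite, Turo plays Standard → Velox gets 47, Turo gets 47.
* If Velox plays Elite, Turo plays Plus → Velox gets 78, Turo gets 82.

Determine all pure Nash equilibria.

For each player, find the best response to each opponent profile; mutual best responses are the pure NE.
Velox against Budget: payoffs 22, 85, 39, 49 → best response Plus.
Velox against Standard: payoffs 68, 17, 83, 47 → best response Premium.
Velox against Plus: payoffs 31, 15, 48, 78 → best response Elite.
Turo against Standard: payoffs 20, 96, 55 → best response Standard.
Turo against Plus: payoffs 63, 47, 65 → best response Plus.
Turo against Premium: payoffs 50, 68, 48 → best response Standard.
Turo against Elite: payoffs 52, 47, 82 → best response Plus.
Mutual best responses: (Premium, Standard); (Elite, Plus).

The pure Nash equilibria are (Premium, Standard), (Elite, Plus).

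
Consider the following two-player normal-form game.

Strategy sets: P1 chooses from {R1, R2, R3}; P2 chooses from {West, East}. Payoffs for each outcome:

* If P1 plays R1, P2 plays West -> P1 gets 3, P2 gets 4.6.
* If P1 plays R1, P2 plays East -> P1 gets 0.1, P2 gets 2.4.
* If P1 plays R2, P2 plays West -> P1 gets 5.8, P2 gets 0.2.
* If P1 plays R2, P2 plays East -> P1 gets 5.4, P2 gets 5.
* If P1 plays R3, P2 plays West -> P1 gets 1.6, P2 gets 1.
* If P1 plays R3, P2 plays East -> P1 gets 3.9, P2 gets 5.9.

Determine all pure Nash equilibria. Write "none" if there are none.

The unique pure-strategy Nash equilibrium is (R2, East).

(R1, West): P1 can switch to R2 (3 → 5.8). Not NE.
(R1, East): P1 can switch to R2 (0.1 → 5.4). Not NE.
(R2, West): P2 can switch to East (0.2 → 5). Not NE.
(R2, East): P1 gets 5.4, best alternative 3.9; P2 gets 5, best alternative 0.2. No profitable deviation — NE.
(R3, West): P1 can switch to R1 (1.6 → 3). Not NE.
(R3, East): P1 can switch to R2 (3.9 → 5.4). Not NE.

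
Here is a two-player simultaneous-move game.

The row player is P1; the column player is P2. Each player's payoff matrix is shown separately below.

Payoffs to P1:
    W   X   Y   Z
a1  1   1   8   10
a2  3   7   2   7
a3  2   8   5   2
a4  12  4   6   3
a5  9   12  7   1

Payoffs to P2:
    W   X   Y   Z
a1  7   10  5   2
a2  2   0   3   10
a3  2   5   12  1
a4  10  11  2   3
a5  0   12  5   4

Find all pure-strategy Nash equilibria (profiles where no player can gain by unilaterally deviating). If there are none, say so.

Pure NE: (a5, X)

P1 against W: payoffs 1, 3, 2, 12, 9 → best response a4.
P1 against X: payoffs 1, 7, 8, 4, 12 → best response a5.
P1 against Y: payoffs 8, 2, 5, 6, 7 → best response a1.
P1 against Z: payoffs 10, 7, 2, 3, 1 → best response a1.
P2 against a1: payoffs 7, 10, 5, 2 → best response X.
P2 against a2: payoffs 2, 0, 3, 10 → best response Z.
P2 against a3: payoffs 2, 5, 12, 1 → best response Y.
P2 against a4: payoffs 10, 11, 2, 3 → best response X.
P2 against a5: payoffs 0, 12, 5, 4 → best response X.
Mutual best responses: (a5, X).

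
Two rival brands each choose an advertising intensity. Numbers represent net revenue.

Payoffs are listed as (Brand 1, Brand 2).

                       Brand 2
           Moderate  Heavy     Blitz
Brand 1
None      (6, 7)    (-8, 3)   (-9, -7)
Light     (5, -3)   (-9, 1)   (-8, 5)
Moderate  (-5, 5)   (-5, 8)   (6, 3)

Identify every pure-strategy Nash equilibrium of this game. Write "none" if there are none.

(None, Moderate): Brand 1 gets 6, best alternative 5; Brand 2 gets 7, best alternative 3. No profitable deviation — NE.
(None, Heavy): Brand 1 can switch to Moderate (-8 → -5). Not NE.
(None, Blitz): Brand 1 can switch to Light (-9 → -8). Not NE.
(Light, Moderate): Brand 1 can switch to None (5 → 6). Not NE.
(Light, Heavy): Brand 1 can switch to None (-9 → -8). Not NE.
(Light, Blitz): Brand 1 can switch to Moderate (-8 → 6). Not NE.
(Moderate, Moderate): Brand 1 can switch to None (-5 → 6). Not NE.
(Moderate, Heavy): Brand 1 gets -5, best alternative -8; Brand 2 gets 8, best alternative 5. No profitable deviation — NE.
(Moderate, Blitz): Brand 2 can switch to Moderate (3 → 5). Not NE.

The pure Nash equilibria are (None, Moderate) and (Moderate, Heavy).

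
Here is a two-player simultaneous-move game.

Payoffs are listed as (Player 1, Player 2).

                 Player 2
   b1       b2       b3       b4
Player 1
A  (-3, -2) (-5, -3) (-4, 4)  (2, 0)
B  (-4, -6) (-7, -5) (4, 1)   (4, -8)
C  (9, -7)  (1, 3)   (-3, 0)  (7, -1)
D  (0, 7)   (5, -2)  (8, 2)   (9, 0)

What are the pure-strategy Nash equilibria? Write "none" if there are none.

This game has no pure Nash equilibrium.

Player 1 against b1: payoffs -3, -4, 9, 0 → best response C.
Player 1 against b2: payoffs -5, -7, 1, 5 → best response D.
Player 1 against b3: payoffs -4, 4, -3, 8 → best response D.
Player 1 against b4: payoffs 2, 4, 7, 9 → best response D.
Player 2 against A: payoffs -2, -3, 4, 0 → best response b3.
Player 2 against B: payoffs -6, -5, 1, -8 → best response b3.
Player 2 against C: payoffs -7, 3, 0, -1 → best response b2.
Player 2 against D: payoffs 7, -2, 2, 0 → best response b1.
No profile is a mutual best response for all players.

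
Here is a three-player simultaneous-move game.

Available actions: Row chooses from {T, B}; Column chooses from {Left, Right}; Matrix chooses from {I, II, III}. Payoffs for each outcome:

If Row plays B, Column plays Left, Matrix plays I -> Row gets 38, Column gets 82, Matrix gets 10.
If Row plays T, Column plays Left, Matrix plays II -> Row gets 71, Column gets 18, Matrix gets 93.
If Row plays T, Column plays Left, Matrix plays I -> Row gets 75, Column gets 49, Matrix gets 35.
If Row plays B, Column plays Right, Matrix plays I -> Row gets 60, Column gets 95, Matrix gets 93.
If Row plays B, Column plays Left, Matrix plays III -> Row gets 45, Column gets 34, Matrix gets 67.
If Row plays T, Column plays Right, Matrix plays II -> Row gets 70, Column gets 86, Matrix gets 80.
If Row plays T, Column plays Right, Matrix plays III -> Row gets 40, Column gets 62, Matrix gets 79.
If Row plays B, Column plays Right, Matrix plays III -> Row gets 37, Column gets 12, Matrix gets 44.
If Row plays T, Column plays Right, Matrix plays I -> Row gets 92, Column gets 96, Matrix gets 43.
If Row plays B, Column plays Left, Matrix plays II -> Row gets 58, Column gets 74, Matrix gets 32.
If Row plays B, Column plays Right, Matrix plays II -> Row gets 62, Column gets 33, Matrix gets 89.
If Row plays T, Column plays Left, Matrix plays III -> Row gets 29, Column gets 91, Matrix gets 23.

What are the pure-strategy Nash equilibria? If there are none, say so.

The pure Nash equilibria are (T, Right, II), (B, Left, III).

Row against (Left, I): payoffs 75, 38 → best response T.
Row against (Left, II): payoffs 71, 58 → best response T.
Row against (Left, III): payoffs 29, 45 → best response B.
Row against (Right, I): payoffs 92, 60 → best response T.
Row against (Right, II): payoffs 70, 62 → best response T.
Row against (Right, III): payoffs 40, 37 → best response T.
Column against (T, I): payoffs 49, 96 → best response Right.
Column against (T, II): payoffs 18, 86 → best response Right.
Column against (T, III): payoffs 91, 62 → best response Left.
Column against (B, I): payoffs 82, 95 → best response Right.
Column against (B, II): payoffs 74, 33 → best response Left.
Column against (B, III): payoffs 34, 12 → best response Left.
Matrix against (T, Left): payoffs 35, 93, 23 → best response II.
Matrix against (T, Right): payoffs 43, 80, 79 → best response II.
Matrix against (B, Left): payoffs 10, 32, 67 → best response III.
Matrix against (B, Right): payoffs 93, 89, 44 → best response I.
Mutual best responses: (T, Right, II); (B, Left, III).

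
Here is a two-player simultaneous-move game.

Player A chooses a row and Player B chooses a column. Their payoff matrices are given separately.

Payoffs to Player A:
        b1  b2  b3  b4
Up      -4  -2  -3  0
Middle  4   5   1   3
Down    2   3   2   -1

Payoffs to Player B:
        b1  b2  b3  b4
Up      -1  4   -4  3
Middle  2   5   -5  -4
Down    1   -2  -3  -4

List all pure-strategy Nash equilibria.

The unique pure-strategy Nash equilibrium is (Middle, b2).

Player A against b1: payoffs -4, 4, 2 → best response Middle.
Player A against b2: payoffs -2, 5, 3 → best response Middle.
Player A against b3: payoffs -3, 1, 2 → best response Down.
Player A against b4: payoffs 0, 3, -1 → best response Middle.
Player B against Up: payoffs -1, 4, -4, 3 → best response b2.
Player B against Middle: payoffs 2, 5, -5, -4 → best response b2.
Player B against Down: payoffs 1, -2, -3, -4 → best response b1.
Mutual best responses: (Middle, b2).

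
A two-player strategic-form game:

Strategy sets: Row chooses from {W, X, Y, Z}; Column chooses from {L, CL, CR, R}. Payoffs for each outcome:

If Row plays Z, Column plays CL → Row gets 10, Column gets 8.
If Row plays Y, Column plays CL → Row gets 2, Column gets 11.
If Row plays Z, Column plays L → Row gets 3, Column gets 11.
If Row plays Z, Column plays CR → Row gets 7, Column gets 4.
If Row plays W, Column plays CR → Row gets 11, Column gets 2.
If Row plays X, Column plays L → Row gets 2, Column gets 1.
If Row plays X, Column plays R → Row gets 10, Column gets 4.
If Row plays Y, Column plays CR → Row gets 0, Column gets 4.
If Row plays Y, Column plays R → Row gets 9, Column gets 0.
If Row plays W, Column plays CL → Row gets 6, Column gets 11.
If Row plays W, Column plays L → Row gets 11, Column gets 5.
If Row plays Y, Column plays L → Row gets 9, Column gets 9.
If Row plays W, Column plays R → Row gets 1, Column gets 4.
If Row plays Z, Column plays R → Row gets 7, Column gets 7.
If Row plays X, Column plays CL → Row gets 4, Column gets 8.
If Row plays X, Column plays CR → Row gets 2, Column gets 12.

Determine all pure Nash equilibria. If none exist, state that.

Mark each player's best response to every combination of opponents' strategies; a profile where every player is best-responding is a pure Nash equilibrium.
Row against L: payoffs 11, 2, 9, 3 → best response W.
Row against CL: payoffs 6, 4, 2, 10 → best response Z.
Row against CR: payoffs 11, 2, 0, 7 → best response W.
Row against R: payoffs 1, 10, 9, 7 → best response X.
Column against W: payoffs 5, 11, 2, 4 → best response CL.
Column against X: payoffs 1, 8, 12, 4 → best response CR.
Column against Y: payoffs 9, 11, 4, 0 → best response CL.
Column against Z: payoffs 11, 8, 4, 7 → best response L.
No profile is a mutual best response for all players.

This game has no pure Nash equilibrium.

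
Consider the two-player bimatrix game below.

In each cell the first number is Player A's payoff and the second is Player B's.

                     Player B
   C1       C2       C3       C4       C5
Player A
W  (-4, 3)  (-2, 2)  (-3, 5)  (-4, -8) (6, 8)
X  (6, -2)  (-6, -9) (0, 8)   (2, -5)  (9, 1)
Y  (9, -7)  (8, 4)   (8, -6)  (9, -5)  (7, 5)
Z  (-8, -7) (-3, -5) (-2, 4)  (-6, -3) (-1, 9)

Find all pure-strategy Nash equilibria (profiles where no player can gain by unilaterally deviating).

Check each profile: it is a Nash equilibrium iff no player can strictly gain by switching unilaterally.
(W, C1): Player A can switch to X (-4 → 6). Not NE.
(W, C2): Player A can switch to Y (-2 → 8). Not NE.
(W, C3): Player A can switch to X (-3 → 0). Not NE.
(W, C4): Player A can switch to X (-4 → 2). Not NE.
(W, C5): Player A can switch to X (6 → 9). Not NE.
(X, C1): Player A can switch to Y (6 → 9). Not NE.
(The remaining 14 profiles each have a profitable deviation by the same check.)

There is no pure-strategy Nash equilibrium.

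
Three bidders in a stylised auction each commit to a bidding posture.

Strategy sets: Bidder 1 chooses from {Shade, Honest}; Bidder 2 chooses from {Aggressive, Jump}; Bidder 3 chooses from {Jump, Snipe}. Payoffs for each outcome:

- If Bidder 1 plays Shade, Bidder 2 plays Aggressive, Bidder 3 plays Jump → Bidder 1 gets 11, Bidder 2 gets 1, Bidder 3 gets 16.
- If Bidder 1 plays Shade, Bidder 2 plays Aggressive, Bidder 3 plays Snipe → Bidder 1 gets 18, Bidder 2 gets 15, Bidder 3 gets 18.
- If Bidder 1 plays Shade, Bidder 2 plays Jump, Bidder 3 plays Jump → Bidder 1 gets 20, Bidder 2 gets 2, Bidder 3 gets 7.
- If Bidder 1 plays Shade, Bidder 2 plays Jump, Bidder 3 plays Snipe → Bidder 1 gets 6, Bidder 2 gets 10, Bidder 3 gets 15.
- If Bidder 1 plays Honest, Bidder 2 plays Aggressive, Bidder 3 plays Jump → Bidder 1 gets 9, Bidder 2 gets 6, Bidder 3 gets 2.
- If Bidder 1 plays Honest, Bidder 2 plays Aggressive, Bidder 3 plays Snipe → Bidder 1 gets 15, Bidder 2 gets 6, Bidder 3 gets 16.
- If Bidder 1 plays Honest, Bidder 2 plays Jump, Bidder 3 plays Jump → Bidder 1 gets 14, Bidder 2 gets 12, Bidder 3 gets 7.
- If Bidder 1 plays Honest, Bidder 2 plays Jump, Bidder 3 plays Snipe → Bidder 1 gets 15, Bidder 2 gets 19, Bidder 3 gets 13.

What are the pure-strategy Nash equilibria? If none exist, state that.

Pure-strategy Nash equilibria: (Shade, Aggressive, Snipe) and (Honest, Jump, Snipe)

For each player, find the best response to each opponent profile; mutual best responses are the pure NE.
Bidder 1 against (Aggressive, Jump): payoffs 11, 9 → best response Shade.
Bidder 1 against (Aggressive, Snipe): payoffs 18, 15 → best response Shade.
Bidder 1 against (Jump, Jump): payoffs 20, 14 → best response Shade.
Bidder 1 against (Jump, Snipe): payoffs 6, 15 → best response Honest.
Bidder 2 against (Shade, Jump): payoffs 1, 2 → best response Jump.
Bidder 2 against (Shade, Snipe): payoffs 15, 10 → best response Aggressive.
Bidder 2 against (Honest, Jump): payoffs 6, 12 → best response Jump.
Bidder 2 against (Honest, Snipe): payoffs 6, 19 → best response Jump.
Bidder 3 against (Shade, Aggressive): payoffs 16, 18 → best response Snipe.
Bidder 3 against (Shade, Jump): payoffs 7, 15 → best response Snipe.
Bidder 3 against (Honest, Aggressive): payoffs 2, 16 → best response Snipe.
Bidder 3 against (Honest, Jump): payoffs 7, 13 → best response Snipe.
Mutual best responses: (Shade, Aggressive, Snipe); (Honest, Jump, Snipe).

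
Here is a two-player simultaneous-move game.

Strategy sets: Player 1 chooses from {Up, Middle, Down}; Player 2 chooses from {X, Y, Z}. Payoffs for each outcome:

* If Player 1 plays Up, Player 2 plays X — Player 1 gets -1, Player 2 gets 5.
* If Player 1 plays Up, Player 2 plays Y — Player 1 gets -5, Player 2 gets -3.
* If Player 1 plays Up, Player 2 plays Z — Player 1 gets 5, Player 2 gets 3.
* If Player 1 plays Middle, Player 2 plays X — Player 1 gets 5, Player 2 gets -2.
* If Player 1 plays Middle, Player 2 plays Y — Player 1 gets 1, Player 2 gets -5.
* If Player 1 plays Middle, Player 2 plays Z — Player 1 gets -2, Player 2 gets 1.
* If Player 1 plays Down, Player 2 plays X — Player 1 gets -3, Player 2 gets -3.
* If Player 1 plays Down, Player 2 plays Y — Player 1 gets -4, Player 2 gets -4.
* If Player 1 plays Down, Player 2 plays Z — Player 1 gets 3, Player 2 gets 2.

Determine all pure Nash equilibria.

Player 1 against X: payoffs -1, 5, -3 → best response Middle.
Player 1 against Y: payoffs -5, 1, -4 → best response Middle.
Player 1 against Z: payoffs 5, -2, 3 → best response Up.
Player 2 against Up: payoffs 5, -3, 3 → best response X.
Player 2 against Middle: payoffs -2, -5, 1 → best response Z.
Player 2 against Down: payoffs -3, -4, 2 → best response Z.
No profile is a mutual best response for all players.

There is no pure-strategy Nash equilibrium.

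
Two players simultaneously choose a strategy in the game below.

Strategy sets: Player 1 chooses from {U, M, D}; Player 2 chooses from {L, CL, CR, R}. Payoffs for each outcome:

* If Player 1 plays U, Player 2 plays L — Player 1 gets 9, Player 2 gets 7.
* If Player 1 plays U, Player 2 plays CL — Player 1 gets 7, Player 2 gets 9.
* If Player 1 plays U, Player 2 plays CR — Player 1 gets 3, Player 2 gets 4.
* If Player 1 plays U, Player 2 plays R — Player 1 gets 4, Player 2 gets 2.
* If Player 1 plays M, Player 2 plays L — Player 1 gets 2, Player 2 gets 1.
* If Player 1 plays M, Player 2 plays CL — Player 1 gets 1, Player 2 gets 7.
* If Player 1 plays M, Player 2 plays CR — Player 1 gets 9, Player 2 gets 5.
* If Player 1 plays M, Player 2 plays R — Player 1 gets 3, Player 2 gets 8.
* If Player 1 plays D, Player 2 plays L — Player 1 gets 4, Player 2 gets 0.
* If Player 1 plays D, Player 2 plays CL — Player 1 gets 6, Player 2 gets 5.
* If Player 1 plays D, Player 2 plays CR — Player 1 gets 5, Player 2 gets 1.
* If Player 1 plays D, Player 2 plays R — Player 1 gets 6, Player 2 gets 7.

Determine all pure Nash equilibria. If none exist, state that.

The pure Nash equilibria are (U, CL) and (D, R).

Player 1 against L: payoffs 9, 2, 4 → best response U.
Player 1 against CL: payoffs 7, 1, 6 → best response U.
Player 1 against CR: payoffs 3, 9, 5 → best response M.
Player 1 against R: payoffs 4, 3, 6 → best response D.
Player 2 against U: payoffs 7, 9, 4, 2 → best response CL.
Player 2 against M: payoffs 1, 7, 5, 8 → best response R.
Player 2 against D: payoffs 0, 5, 1, 7 → best response R.
Mutual best responses: (U, CL); (D, R).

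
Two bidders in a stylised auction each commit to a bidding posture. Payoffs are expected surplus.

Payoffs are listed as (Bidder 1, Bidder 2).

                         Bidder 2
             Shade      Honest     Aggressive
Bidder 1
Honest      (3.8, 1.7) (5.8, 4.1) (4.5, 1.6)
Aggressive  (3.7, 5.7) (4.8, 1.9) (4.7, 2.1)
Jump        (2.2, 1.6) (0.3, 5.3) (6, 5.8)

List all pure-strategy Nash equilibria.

(Honest, Shade): Bidder 2 can switch to Honest (1.7 → 4.1). Not NE.
(Honest, Honest): Bidder 1 gets 5.8, best alternative 4.8; Bidder 2 gets 4.1, best alternative 1.7. No profitable deviation — NE.
(Honest, Aggressive): Bidder 1 can switch to Aggressive (4.5 → 4.7). Not NE.
(Aggressive, Shade): Bidder 1 can switch to Honest (3.7 → 3.8). Not NE.
(Aggressive, Honest): Bidder 1 can switch to Honest (4.8 → 5.8). Not NE.
(Aggressive, Aggressive): Bidder 1 can switch to Jump (4.7 → 6). Not NE.
(Jump, Shade): Bidder 1 can switch to Honest (2.2 → 3.8). Not NE.
(Jump, Honest): Bidder 1 can switch to Honest (0.3 → 5.8). Not NE.
(Jump, Aggressive): Bidder 1 gets 6, best alternative 4.7; Bidder 2 gets 5.8, best alternative 5.3. No profitable deviation — NE.

The pure Nash equilibria are (Honest, Honest) and (Jump, Aggressive).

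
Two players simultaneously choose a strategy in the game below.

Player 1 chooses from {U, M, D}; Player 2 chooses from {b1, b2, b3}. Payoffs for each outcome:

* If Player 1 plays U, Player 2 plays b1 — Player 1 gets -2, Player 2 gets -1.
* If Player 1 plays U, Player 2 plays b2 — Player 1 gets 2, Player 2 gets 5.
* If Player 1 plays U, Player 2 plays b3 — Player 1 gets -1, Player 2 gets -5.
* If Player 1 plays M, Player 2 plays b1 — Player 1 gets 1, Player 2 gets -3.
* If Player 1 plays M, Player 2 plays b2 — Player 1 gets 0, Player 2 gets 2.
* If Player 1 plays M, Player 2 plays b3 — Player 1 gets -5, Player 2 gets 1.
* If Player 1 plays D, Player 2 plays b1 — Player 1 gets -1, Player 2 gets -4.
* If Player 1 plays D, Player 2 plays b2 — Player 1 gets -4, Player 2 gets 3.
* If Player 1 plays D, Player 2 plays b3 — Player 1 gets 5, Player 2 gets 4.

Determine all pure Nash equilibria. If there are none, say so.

(U, b1): Player 1 can switch to M (-2 → 1). Not NE.
(U, b2): Player 1 gets 2, best alternative 0; Player 2 gets 5, best alternative -1. No profitable deviation — NE.
(U, b3): Player 1 can switch to D (-1 → 5). Not NE.
(M, b1): Player 2 can switch to b2 (-3 → 2). Not NE.
(M, b2): Player 1 can switch to U (0 → 2). Not NE.
(M, b3): Player 1 can switch to U (-5 → -1). Not NE.
(D, b1): Player 1 can switch to M (-1 → 1). Not NE.
(D, b2): Player 1 can switch to U (-4 → 2). Not NE.
(D, b3): Player 1 gets 5, best alternative -1; Player 2 gets 4, best alternative 3. No profitable deviation — NE.

(U, b2), (D, b3)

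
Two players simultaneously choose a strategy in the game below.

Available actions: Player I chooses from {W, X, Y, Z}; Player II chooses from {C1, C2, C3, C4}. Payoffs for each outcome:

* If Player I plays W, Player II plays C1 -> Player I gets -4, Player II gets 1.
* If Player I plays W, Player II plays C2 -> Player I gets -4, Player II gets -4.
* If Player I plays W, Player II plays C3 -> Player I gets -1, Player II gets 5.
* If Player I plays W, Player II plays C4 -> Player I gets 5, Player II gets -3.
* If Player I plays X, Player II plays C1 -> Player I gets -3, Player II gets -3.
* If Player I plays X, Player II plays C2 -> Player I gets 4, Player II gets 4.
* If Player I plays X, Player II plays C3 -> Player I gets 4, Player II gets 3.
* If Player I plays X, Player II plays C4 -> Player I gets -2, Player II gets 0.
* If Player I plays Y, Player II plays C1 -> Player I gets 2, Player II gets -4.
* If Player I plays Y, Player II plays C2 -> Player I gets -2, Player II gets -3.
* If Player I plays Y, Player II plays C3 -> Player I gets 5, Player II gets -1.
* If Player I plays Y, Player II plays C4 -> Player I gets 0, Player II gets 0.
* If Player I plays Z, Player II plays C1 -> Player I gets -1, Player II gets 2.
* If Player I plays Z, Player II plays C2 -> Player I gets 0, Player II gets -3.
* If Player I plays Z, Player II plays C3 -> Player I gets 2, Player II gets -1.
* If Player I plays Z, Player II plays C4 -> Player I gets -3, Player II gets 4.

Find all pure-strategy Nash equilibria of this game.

(X, C2)

Player I against C1: payoffs -4, -3, 2, -1 → best response Y.
Player I against C2: payoffs -4, 4, -2, 0 → best response X.
Player I against C3: payoffs -1, 4, 5, 2 → best response Y.
Player I against C4: payoffs 5, -2, 0, -3 → best response W.
Player II against W: payoffs 1, -4, 5, -3 → best response C3.
Player II against X: payoffs -3, 4, 3, 0 → best response C2.
Player II against Y: payoffs -4, -3, -1, 0 → best response C4.
Player II against Z: payoffs 2, -3, -1, 4 → best response C4.
Mutual best responses: (X, C2).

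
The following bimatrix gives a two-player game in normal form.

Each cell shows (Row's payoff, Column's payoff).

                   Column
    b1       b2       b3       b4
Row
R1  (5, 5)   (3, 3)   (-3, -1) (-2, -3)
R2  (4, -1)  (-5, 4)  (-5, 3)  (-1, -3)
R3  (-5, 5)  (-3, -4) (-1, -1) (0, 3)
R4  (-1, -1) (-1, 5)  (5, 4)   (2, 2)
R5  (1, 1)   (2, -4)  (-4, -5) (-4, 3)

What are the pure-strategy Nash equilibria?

(R1, b1): Row gets 5, best alternative 4; Column gets 5, best alternative 3. No profitable deviation — NE.
(R1, b2): Column can switch to b1 (3 → 5). Not NE.
(R1, b3): Row can switch to R3 (-3 → -1). Not NE.
(R1, b4): Row can switch to R2 (-2 → -1). Not NE.
(R2, b1): Row can switch to R1 (4 → 5). Not NE.
(R2, b2): Row can switch to R1 (-5 → 3). Not NE.
(R2, b3): Row can switch to R1 (-5 → -3). Not NE.
(R2, b4): Row can switch to R3 (-1 → 0). Not NE.
(R3, b1): Row can switch to R1 (-5 → 5). Not NE.
(R3, b2): Row can switch to R1 (-3 → 3). Not NE.
(R3, b3): Row can switch to R4 (-1 → 5). Not NE.
(R3, b4): Row can switch to R4 (0 → 2). Not NE.
(R4, b1): Row can switch to R1 (-1 → 5). Not NE.
(The remaining 7 profiles each have a profitable deviation by the same check.)

Pure NE: (R1, b1)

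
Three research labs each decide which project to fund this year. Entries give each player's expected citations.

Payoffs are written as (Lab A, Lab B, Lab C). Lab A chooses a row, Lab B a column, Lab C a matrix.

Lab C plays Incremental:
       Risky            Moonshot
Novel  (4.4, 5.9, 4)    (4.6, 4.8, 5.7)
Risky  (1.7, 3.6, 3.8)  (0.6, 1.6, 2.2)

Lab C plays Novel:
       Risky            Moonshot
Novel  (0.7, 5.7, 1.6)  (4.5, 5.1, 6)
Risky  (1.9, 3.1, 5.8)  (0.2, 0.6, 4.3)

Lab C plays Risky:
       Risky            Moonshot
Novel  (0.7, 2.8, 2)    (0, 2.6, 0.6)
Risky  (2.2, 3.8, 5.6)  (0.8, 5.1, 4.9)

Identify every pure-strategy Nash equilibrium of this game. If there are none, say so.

Pure-strategy Nash equilibria: (Novel, Risky, Incremental), (Risky, Risky, Novel), (Risky, Moonshot, Risky)

Lab A against (Risky, Incremental): payoffs 4.4, 1.7 → best response Novel.
Lab A against (Risky, Novel): payoffs 0.7, 1.9 → best response Risky.
Lab A against (Risky, Risky): payoffs 0.7, 2.2 → best response Risky.
Lab A against (Moonshot, Incremental): payoffs 4.6, 0.6 → best response Novel.
Lab A against (Moonshot, Novel): payoffs 4.5, 0.2 → best response Novel.
Lab A against (Moonshot, Risky): payoffs 0, 0.8 → best response Risky.
Lab B against (Novel, Incremental): payoffs 5.9, 4.8 → best response Risky.
Lab B against (Novel, Novel): payoffs 5.7, 5.1 → best response Risky.
Lab B against (Novel, Risky): payoffs 2.8, 2.6 → best response Risky.
Lab B against (Risky, Incremental): payoffs 3.6, 1.6 → best response Risky.
Lab B against (Risky, Novel): payoffs 3.1, 0.6 → best response Risky.
Lab B against (Risky, Risky): payoffs 3.8, 5.1 → best response Moonshot.
Lab C against (Novel, Risky): payoffs 4, 1.6, 2 → best response Incremental.
Lab C against (Novel, Moonshot): payoffs 5.7, 6, 0.6 → best response Novel.
Lab C against (Risky, Risky): payoffs 3.8, 5.8, 5.6 → best response Novel.
Lab C against (Risky, Moonshot): payoffs 2.2, 4.3, 4.9 → best response Risky.
Mutual best responses: (Novel, Risky, Incremental); (Risky, Risky, Novel); (Risky, Moonshot, Risky).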